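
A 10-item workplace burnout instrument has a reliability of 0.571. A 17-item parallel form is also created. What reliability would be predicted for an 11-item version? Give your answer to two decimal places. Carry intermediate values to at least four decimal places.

0.59

The 17-item form is not needed; work directly from the 10-item form with n = 11/10 = 1.1000.
r_{11} = n·r / (1 + (n − 1)·r) = 0.6281 / 1.0571 ≈ 0.5942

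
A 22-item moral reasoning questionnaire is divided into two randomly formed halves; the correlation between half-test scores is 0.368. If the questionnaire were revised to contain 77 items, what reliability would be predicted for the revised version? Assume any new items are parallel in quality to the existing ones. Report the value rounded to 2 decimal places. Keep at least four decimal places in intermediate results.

First correct the split-half correlation to full-test reliability: r_full = 2 × 0.368 / (1 + 0.368) ≈ 0.5380
Then adjust to 77 items: n = 77/22 = 3.5000
r_new = n·r_full / (1 + (n − 1)·r_full) = 1.8830 / 2.3450 ≈ 0.8030

0.80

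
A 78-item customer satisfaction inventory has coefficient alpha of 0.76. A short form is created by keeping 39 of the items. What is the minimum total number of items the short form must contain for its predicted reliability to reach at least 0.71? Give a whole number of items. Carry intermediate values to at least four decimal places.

Short-form reliability: n = 39/78 = 0.5000; r_39 = n·r/(1+(n−1)r) ≈ 0.6129
Then solve for n' with r_old = 0.6129, r_target = 0.71: n' = 0.71(1 − 0.6129)/[0.6129(1 − 0.71)] = 1.5463
Items = 1.5463 × 39 ≈ 60.31 → 61

61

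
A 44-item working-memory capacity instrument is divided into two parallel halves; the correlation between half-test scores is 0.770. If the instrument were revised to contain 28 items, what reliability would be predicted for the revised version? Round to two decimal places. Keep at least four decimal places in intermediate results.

Spearman-Brown correction (n = 2): r_full = 2·0.770/(1 + 0.770) = 0.8701
Length factor from 44 to 28 items: n = 28/44 = 0.6364
r_new = n·r_full / (1 + (n − 1)·r_full) = 0.5537 / 0.6836 ≈ 0.8100

0.81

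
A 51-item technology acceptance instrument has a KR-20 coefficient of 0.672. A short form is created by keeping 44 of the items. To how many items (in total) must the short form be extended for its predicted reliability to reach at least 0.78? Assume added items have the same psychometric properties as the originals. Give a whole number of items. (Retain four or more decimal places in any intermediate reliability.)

89

First, r for the 44-item form: n = 44/51 = 0.8627, so r_44 = 0.8627·0.672/(1 + (0.8627 − 1)·0.672) = 0.6387
Length factor from the short form to reach 0.78: n' = 0.78(1 − 0.6387) / [0.6387(1 − 0.78)] ≈ 2.0056
Total items = 2.0056 × 44 = 88.25, rounded up to 89.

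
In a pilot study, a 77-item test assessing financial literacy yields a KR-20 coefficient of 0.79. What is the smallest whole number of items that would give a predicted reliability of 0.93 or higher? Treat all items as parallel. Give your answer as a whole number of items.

272

Spearman-Brown solved for the length factor n:
n = r_target (1 − r_old) / [ r_old (1 − r_target) ]
n = [0.93 × 0.21] / [0.79 × 0.07]
n = 0.1953 / 0.0553 ≈ 3.5316
Items needed = n × 77 = 3.5316 × 77 ≈ 271.93 → round up to 272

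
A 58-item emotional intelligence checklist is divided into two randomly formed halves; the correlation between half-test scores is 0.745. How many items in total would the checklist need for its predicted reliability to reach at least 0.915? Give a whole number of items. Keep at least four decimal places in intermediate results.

r_full = 2(0.745)/(1 + 0.745) = 0.8539
n = r_tgt(1 − r_full) / [r_full(1 − r_tgt)] = 0.915 × 0.1461 / (0.8539 × 0.085) ≈ 1.8418
Items = 1.8418 × 58 ≈ 106.82 → 107

107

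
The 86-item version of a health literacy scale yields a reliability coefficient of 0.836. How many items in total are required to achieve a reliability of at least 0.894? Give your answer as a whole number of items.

Invert Spearman-Brown to solve for n:
n = r*(1 − r) / [ r (1 − r*) ]
n = 0.894 × (1 − 0.836) / [ 0.836 × (1 − 0.894) ]
n = 0.146616 / 0.088616 ≈ 1.6545
So the test needs 1.6545 × 86 ≈ 142.29 items; rounding up, 143.

143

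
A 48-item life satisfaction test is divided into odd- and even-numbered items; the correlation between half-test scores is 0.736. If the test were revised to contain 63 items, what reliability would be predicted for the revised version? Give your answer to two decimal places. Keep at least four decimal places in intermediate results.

0.88

Full-test reliability from the split-half r: r_full = 2(0.736)/(1 + 0.736) = 0.8479
Then adjust to 63 items: n = 63/48 = 1.3125
r_new = n·r_full / (1 + (n − 1)·r_full) = 1.1129 / 1.2650 ≈ 0.8798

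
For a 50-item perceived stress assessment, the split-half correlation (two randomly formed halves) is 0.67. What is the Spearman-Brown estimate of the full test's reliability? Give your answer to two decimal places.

r_full = 2r_hh / (1 + r_hh) = 2 × 0.67 / (1 + 0.67)
r_full = 1.3400 / 1.6700 ≈ 0.8024

0.80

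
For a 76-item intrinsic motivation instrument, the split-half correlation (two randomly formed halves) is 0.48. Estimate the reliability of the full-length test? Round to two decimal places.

Each half is half the length of the full test, so the full test is n = 2 times a half.
r_full = 2r_hh / (1 + r_hh) = 2 × 0.48 / (1 + 0.48)
       = 0.9600 / 1.4800 = 0.6486

0.65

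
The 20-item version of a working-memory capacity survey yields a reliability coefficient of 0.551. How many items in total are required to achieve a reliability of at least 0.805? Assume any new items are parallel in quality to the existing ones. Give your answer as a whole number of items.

n = 0.805(1 − 0.551) / [0.551(1 − 0.805)]
  = 0.361445 / 0.107445 = 3.3640
Items needed = n × 20 = 3.3640 × 20 ≈ 67.28 → round up to 68

68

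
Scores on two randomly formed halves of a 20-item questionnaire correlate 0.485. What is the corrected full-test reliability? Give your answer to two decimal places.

0.65

Apply the Spearman-Brown correction with n = 2:
r_full = 2(0.485) / (1 + 0.485)
r_full = 0.9700 / 1.4850 ≈ 0.6532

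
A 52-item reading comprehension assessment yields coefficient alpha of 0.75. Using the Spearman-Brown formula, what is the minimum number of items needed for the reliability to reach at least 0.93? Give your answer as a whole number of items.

n = 0.93(1 − 0.75) / [0.75(1 − 0.93)]
  = 0.2325 / 0.0525 = 4.4286
4.4286 × 52 = 230.29 → 231 items

231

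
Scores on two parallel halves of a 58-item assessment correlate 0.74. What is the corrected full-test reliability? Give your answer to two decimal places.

0.85

Apply the Spearman-Brown correction with n = 2:
r_full = 2r_hh / (1 + r_hh) = 2 × 0.74 / (1 + 0.74)
       = 1.4800 / 1.7400 = 0.8506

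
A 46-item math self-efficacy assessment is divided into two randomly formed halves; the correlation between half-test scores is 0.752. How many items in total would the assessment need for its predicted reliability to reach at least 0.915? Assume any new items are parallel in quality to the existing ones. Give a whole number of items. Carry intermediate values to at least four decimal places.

r_full = 2(0.752)/(1 + 0.752) = 0.8584
Solve Spearman-Brown for n: n = 0.915(1 − 0.8584) / [0.8584(1 − 0.915)] = 1.7757
Items = 1.7757 × 46 ≈ 81.68 → 82

82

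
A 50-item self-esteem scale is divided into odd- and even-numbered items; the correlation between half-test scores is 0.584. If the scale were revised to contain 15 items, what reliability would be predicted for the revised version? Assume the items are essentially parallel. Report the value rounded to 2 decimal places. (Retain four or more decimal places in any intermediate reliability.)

0.46

Full-test reliability from the split-half r: r_full = 2(0.584)/(1 + 0.584) = 0.7374
Length factor from 50 to 15 items: n = 15/50 = 0.3000
r_new = n·r_full / (1 + (n − 1)·r_full) = 0.2212 / 0.4838 ≈ 0.4572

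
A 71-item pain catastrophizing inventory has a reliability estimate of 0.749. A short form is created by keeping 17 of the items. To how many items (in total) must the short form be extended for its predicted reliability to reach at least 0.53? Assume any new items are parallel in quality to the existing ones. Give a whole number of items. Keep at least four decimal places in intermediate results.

First, r for the 17-item form: n = 17/71 = 0.2394, so r_17 = 0.2394·0.749/(1 + (0.2394 − 1)·0.749) = 0.4167
Then solve for n' with r_old = 0.4167, r_target = 0.53: n' = 0.53(1 − 0.4167)/[0.4167(1 − 0.53)] = 1.5785
Total items = 1.5785 × 17 = 26.83, rounded up to 27.

27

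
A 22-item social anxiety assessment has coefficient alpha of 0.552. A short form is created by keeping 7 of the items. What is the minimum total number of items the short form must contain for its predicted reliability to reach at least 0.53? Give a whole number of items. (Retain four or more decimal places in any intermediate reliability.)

21

First, r for the 7-item form: n = 7/22 = 0.3182, so r_7 = 0.3182·0.552/(1 + (0.3182 − 1)·0.552) = 0.2816
Then solve for n' with r_old = 0.2816, r_target = 0.53: n' = 0.53(1 − 0.2816)/[0.2816(1 − 0.53)] = 2.8768
Items = 2.8768 × 7 ≈ 20.14 → 21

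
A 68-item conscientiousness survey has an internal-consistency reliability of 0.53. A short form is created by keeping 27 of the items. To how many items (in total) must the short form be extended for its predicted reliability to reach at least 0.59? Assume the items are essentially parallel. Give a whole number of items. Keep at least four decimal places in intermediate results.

87

First, r for the 27-item form: n = 27/68 = 0.3971, so r_27 = 0.3971·0.53/(1 + (0.3971 − 1)·0.53) = 0.3093
Length factor from the short form to reach 0.59: n' = 0.59(1 − 0.3093) / [0.3093(1 − 0.59)] ≈ 3.2135
Total items = 3.2135 × 27 = 86.76, rounded up to 87.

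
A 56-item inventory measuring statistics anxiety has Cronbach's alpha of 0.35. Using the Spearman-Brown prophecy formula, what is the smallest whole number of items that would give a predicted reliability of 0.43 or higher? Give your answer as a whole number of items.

Invert Spearman-Brown to solve for n:
n = r*(1 − r) / [ r (1 − r*) ]
n = 0.43(1 − 0.35) / [0.35(1 − 0.43)]
  = 0.2795 / 0.1995 = 1.4010
Items needed = n × 56 = 1.4010 × 56 ≈ 78.46 → round up to 79

79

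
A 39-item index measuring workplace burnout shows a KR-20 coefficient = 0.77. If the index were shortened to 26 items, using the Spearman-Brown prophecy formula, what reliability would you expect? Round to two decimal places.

0.69

Length ratio n = 26/39 = 0.6667
r_new = (0.6667 × 0.77) / (1 + (0.6667 − 1) × 0.77)
     = 0.5134 / 0.7434 = 0.6906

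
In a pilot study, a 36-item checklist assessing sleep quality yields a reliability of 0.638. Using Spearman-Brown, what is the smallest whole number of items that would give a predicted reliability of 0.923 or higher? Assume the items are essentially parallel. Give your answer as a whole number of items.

245

Invert Spearman-Brown to solve for n:
n = r*(1 − r) / [ r (1 − r*) ]
n = 0.923(1 − 0.638) / [0.638(1 − 0.923)]
n = 0.334126 / 0.049126 ≈ 6.8014
Items needed = n × 36 = 6.8014 × 36 ≈ 244.85 → round up to 245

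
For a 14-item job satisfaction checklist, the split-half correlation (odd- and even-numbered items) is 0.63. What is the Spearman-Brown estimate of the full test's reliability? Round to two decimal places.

Each half is half the length of the full test, so the full test is n = 2 times a half.
r_full = 2(0.63) / (1 + 0.63)
       = 1.2600 / 1.6300 = 0.7730

0.77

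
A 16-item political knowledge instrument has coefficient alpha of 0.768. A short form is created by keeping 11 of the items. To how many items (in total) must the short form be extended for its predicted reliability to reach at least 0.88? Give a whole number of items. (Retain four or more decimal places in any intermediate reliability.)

Short-form reliability: n = 11/16 = 0.6875; r_11 = n·r/(1+(n−1)r) ≈ 0.6947
Then solve for n' with r_old = 0.6947, r_target = 0.88: n' = 0.88(1 − 0.6947)/[0.6947(1 − 0.88)] = 3.2228
Items = 3.2228 × 11 ≈ 35.45 → 36

36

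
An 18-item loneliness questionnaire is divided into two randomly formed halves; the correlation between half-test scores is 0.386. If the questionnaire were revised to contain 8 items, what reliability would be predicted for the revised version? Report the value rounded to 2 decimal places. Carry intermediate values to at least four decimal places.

First correct the split-half correlation to full-test reliability: r_full = 2 × 0.386 / (1 + 0.386) ≈ 0.5570
Then adjust to 8 items: n = 8/18 = 0.4444
r_new = n·r_full / (1 + (n − 1)·r_full) = 0.2475 / 0.6905 ≈ 0.3584

0.36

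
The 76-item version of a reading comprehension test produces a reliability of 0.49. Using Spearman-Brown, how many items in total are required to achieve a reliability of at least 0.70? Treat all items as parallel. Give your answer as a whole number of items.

185

Spearman-Brown solved for the length factor n:
n = r_target (1 − r_old) / [ r_old (1 − r_target) ]
n = 0.70 × (1 − 0.49) / [ 0.49 × (1 − 0.70) ]
  = 0.3570 / 0.1470 = 2.4286
Items needed = n × 76 = 2.4286 × 76 ≈ 184.57 → round up to 185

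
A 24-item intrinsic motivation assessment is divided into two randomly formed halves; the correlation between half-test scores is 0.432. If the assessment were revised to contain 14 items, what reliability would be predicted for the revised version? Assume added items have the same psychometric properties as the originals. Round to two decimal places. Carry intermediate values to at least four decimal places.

Spearman-Brown correction (n = 2): r_full = 2·0.432/(1 + 0.432) = 0.6034
Then adjust to 14 items: n = 14/24 = 0.5833
r_new = n·r_full / (1 + (n − 1)·r_full) = 0.3520 / 0.7486 ≈ 0.4702

0.47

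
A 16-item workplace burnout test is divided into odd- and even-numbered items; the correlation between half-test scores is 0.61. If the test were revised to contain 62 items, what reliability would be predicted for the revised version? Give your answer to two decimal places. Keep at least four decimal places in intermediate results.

0.92

First correct the split-half correlation to full-test reliability: r_full = 2 × 0.61 / (1 + 0.61) ≈ 0.7578
Then adjust to 62 items: n = 62/16 = 3.8750
r_new = n·r_full / (1 + (n − 1)·r_full) = 2.9365 / 3.1787 ≈ 0.9238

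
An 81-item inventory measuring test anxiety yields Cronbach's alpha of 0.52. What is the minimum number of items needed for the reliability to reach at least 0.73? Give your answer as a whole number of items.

203

Invert Spearman-Brown to solve for n:
n = r_target (1 − r_old) / [ r_old (1 − r_target) ]
n = [0.73 × 0.48] / [0.52 × 0.27]
  = 0.3504 / 0.1404 = 2.4957
Items needed = n × 81 = 2.4957 × 81 ≈ 202.15 → round up to 203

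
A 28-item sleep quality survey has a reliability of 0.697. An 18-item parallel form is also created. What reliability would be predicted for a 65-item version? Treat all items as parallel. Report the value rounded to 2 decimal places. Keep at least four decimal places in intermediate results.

0.84

The 18-item form is not needed; work directly from the 28-item form with n = 65/28 = 2.3214.
r_{65} = n·r / (1 + (n − 1)·r) = 1.6180 / 1.9210 ≈ 0.8423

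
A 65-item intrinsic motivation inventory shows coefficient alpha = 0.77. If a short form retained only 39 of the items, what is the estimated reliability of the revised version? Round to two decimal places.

n = 39/65 = 0.6
r_new = (0.6 × 0.77) / (1 + (0.6 − 1) × 0.77)
     = 0.4620 / 0.6920 = 0.6676

0.67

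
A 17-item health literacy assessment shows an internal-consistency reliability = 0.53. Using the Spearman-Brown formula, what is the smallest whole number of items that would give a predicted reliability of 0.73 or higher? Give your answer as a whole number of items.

Invert Spearman-Brown to solve for n:
n = r*(1 − r) / [ r (1 − r*) ]
n = 0.73 × (1 − 0.53) / [ 0.53 × (1 − 0.73) ]
n = 0.3431 / 0.1431 ≈ 2.3976
2.3976 × 17 = 40.76 → 41 items

41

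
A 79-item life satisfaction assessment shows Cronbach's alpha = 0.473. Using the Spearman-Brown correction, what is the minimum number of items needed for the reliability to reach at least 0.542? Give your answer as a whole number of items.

n = 0.542(1 − 0.473) / [0.473(1 − 0.542)]
n = 0.285634 / 0.216634 ≈ 1.3185
So the test needs 1.3185 × 79 ≈ 104.16 items; rounding up, 105.

105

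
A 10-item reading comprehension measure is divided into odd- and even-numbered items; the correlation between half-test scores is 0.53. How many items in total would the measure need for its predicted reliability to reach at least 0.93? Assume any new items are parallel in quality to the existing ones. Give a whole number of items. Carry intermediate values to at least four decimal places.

r_full = 2(0.53)/(1 + 0.53) = 0.6928
n = r_tgt(1 − r_full) / [r_full(1 − r_tgt)] = 0.93 × 0.3072 / (0.6928 × 0.07) ≈ 5.8911
Required items = 5.8911 × 10 = 58.91, so 59 items.

59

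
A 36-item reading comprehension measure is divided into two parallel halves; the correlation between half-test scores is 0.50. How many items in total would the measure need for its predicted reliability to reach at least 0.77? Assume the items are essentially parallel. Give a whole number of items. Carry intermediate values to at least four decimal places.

Corrected full-test reliability: r_full = 2 × 0.50 / (1 + 0.50) ≈ 0.6667
Solve Spearman-Brown for n: n = 0.77(1 − 0.6667) / [0.6667(1 − 0.77)] = 1.6737
Items = 1.6737 × 36 ≈ 60.25 → 61

61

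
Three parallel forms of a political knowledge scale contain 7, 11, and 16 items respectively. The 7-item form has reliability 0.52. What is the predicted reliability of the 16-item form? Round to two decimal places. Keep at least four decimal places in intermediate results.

The 11-item form is not needed; work directly from the 7-item form with n = 16/7 = 2.2857.
r_{16} = n·r / (1 + (n − 1)·r) = 1.1886 / 1.6686 ≈ 0.7123

0.71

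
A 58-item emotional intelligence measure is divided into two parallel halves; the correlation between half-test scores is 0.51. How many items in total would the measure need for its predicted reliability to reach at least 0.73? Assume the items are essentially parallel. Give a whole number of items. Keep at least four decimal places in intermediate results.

76

Corrected full-test reliability: r_full = 2 × 0.51 / (1 + 0.51) ≈ 0.6755
Solve Spearman-Brown for n: n = 0.73(1 − 0.6755) / [0.6755(1 − 0.73)] = 1.2988
Required items = 1.2988 × 58 = 75.33, so 76 items.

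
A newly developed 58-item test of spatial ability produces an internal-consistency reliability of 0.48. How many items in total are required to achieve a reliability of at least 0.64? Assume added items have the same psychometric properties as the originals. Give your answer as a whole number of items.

112

Spearman-Brown solved for the length factor n:
n = r*(1 − r) / [ r (1 − r*) ]
n = 0.64(1 − 0.48) / [0.48(1 − 0.64)]
  = 0.3328 / 0.1728 = 1.9259
So the test needs 1.9259 × 58 ≈ 111.70 items; rounding up, 112.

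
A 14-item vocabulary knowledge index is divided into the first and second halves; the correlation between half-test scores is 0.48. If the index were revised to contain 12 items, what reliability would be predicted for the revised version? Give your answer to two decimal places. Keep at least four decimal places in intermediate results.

First correct the split-half correlation to full-test reliability: r_full = 2 × 0.48 / (1 + 0.48) ≈ 0.6486
Then adjust to 12 items: n = 12/14 = 0.8571
r_new = n·r_full / (1 + (n − 1)·r_full) = 0.5559 / 0.9073 ≈ 0.6127

0.61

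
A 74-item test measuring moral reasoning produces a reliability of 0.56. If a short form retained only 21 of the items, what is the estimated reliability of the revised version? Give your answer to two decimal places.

0.27

Length ratio n = 21/74 = 0.2838
r_new = (0.2838 × 0.56) / (1 + (0.2838 − 1) × 0.56)
r_new = 0.1589 / 0.5989 ≈ 0.2653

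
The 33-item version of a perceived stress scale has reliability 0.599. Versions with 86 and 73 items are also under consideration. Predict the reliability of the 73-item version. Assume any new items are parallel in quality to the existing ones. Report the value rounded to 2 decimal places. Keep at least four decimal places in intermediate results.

0.77

The 86-item form is not needed; work directly from the 33-item form with n = 73/33 = 2.2121.
r_{73} = n·r / (1 + (n − 1)·r) = 1.3250 / 1.7260 ≈ 0.7677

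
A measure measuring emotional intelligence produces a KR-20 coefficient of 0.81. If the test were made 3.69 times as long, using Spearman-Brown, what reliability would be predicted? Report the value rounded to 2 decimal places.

By Spearman-Brown, r_new = n r / (1 + (n − 1) r).
r_new = (3.69 × 0.81) / (1 + (3.69 − 1) × 0.81)
r_new = 2.9889 / 3.1789 ≈ 0.9402

0.94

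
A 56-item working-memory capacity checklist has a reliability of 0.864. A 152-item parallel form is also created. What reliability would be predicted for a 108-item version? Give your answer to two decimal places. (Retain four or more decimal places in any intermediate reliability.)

The 152-item form is not needed; work directly from the 56-item form with n = 108/56 = 1.9286.
r_{108} = n·r / (1 + (n − 1)·r) = 1.6663 / 1.8023 ≈ 0.9245

0.92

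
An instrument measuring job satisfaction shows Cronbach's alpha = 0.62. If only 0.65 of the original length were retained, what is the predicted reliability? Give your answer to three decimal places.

0.515

r_new = (0.65 × 0.62) / (1 + (0.65 − 1) × 0.62)
     = 0.4030 / 0.7830 = 0.5147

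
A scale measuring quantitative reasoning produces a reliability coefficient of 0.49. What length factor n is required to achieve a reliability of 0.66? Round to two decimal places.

Spearman-Brown solved for the length factor n:
n = r*(1 − r) / [ r (1 − r*) ]
n = 0.66(1 − 0.49) / [0.49(1 − 0.66)]
n = 0.3366 / 0.1666 ≈ 2.0204

2.02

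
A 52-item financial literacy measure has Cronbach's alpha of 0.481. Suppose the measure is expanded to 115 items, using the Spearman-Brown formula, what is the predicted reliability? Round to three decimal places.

The new length is 115/52 = 2.2115 times the old.
Apply the Spearman-Brown prophecy formula, r' = nr / [1 + (n − 1)r]:
r_new = 2.2115·0.481 / [1 + (2.2115 − 1)·0.481]
r_new = 1.0637 / 1.5827 ≈ 0.6721

0.672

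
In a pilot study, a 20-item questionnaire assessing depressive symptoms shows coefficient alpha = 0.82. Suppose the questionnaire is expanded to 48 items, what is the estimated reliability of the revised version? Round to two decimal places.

0.92

n = 48/20 = 2.4
r_new = 2.4·0.82 / [1 + (2.4 − 1)·0.82]
r_new = 1.9680 / 2.1480 ≈ 0.9162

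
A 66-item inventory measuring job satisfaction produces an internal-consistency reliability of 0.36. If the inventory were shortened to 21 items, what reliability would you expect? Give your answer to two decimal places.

0.15

n = 21/66 = 0.3182
Spearman-Brown: r_new = n·r / (1 + (n − 1)·r)
r_new = (0.3182 × 0.36) / (1 + (0.3182 − 1) × 0.36)
r_new = 0.1146 / 0.7546 ≈ 0.1519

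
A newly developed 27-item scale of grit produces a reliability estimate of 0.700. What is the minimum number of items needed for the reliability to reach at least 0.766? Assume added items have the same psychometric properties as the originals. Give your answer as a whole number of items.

38

n = 0.766(1 − 0.700) / [0.700(1 − 0.766)]
n = 0.229800 / 0.163800 ≈ 1.4029
So the test needs 1.4029 × 27 ≈ 37.88 items; rounding up, 38.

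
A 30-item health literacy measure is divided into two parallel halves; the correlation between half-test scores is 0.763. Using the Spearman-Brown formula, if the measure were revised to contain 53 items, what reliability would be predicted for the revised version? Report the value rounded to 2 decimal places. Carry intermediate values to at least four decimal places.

0.92

Spearman-Brown correction (n = 2): r_full = 2·0.763/(1 + 0.763) = 0.8656
Then adjust to 53 items: n = 53/30 = 1.7667
r_new = n·r_full / (1 + (n − 1)·r_full) = 1.5293 / 1.6637 ≈ 0.9192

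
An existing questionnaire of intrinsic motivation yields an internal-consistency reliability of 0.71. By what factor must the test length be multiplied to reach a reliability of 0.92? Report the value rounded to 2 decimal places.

4.70

Rearranging the Spearman-Brown formula for n,
n = r*(1 − r) / [ r (1 − r*) ]
n = 0.92 × (1 − 0.71) / [ 0.71 × (1 − 0.92) ]
  = 0.2668 / 0.0568 = 4.6972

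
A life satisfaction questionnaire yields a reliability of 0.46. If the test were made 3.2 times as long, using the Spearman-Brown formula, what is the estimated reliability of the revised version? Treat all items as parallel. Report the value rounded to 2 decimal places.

0.73

By Spearman-Brown, r_new = n r / (1 + (n − 1) r).
r_new = 3.2·0.46 / [1 + (3.2 − 1)·0.46]
r_new = 1.4720 / 2.0120 ≈ 0.7316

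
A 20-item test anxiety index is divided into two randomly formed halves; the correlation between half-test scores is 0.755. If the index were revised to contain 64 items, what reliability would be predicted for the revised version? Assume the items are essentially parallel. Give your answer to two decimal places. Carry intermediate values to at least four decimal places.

0.95

Full-test reliability from the split-half r: r_full = 2(0.755)/(1 + 0.755) = 0.8604
Length factor from 20 to 64 items: n = 64/20 = 3.2000
r_new = n·r_full / (1 + (n − 1)·r_full) = 2.7533 / 2.8929 ≈ 0.9517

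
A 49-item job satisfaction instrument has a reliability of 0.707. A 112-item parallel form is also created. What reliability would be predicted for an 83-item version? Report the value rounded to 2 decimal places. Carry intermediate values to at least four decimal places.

0.80

Only the ratio of lengths matters: n = 83/49 = 1.6939
r_{83} = n·r / (1 + (n − 1)·r) = 1.1976 / 1.4906 ≈ 0.8034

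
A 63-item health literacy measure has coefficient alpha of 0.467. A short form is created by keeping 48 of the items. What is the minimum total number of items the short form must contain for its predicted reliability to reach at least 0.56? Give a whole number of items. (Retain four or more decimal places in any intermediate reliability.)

92

First, r for the 48-item form: n = 48/63 = 0.7619, so r_48 = 0.7619·0.467/(1 + (0.7619 − 1)·0.467) = 0.4003
Length factor from the short form to reach 0.56: n' = 0.56(1 − 0.4003) / [0.4003(1 − 0.56)] ≈ 1.9067
Total items = 1.9067 × 48 = 91.52, rounded up to 92.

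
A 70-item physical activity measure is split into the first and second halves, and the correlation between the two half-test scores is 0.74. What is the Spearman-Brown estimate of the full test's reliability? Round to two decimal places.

0.85

Apply the Spearman-Brown correction with n = 2:
r_full = 2(0.74) / (1 + 0.74)
       = 1.4800 / 1.7400 = 0.8506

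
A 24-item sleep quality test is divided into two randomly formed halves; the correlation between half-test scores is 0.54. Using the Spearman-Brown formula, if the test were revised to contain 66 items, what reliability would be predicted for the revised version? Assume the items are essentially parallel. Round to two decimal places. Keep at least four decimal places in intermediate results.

0.87

First correct the split-half correlation to full-test reliability: r_full = 2 × 0.54 / (1 + 0.54) ≈ 0.7013
Then adjust to 66 items: n = 66/24 = 2.7500
r_new = n·r_full / (1 + (n − 1)·r_full) = 1.9286 / 2.2273 ≈ 0.8659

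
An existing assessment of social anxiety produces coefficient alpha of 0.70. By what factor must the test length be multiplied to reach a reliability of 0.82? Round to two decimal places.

n = 0.82(1 − 0.70) / [0.70(1 − 0.82)]
  = 0.2460 / 0.1260 = 1.9524

1.95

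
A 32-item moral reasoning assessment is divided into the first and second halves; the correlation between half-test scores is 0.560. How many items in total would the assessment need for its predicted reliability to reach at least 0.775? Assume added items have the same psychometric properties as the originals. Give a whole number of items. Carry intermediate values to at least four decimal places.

44

r_full = 2(0.560)/(1 + 0.560) = 0.7179
Solve Spearman-Brown for n: n = 0.775(1 − 0.7179) / [0.7179(1 − 0.775)] = 1.3535
Items = 1.3535 × 32 ≈ 43.31 → 44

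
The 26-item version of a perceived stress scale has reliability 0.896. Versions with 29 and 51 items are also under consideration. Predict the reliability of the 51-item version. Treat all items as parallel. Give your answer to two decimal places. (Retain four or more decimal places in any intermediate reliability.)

The 29-item form is not needed; work directly from the 26-item form with n = 51/26 = 1.9615.
r_{51} = n·r / (1 + (n − 1)·r) = 1.7575 / 1.8615 ≈ 0.9441

0.94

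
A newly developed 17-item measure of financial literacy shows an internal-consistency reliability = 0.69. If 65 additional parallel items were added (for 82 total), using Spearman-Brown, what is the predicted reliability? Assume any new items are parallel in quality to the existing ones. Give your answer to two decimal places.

n = 82/17 = 4.8235
Apply the Spearman-Brown prophecy formula, r' = nr / [1 + (n − 1)r]:
r_new = (4.8235 × 0.69) / (1 + (4.8235 − 1) × 0.69)
     = 3.3282 / 3.6382 = 0.9148

0.91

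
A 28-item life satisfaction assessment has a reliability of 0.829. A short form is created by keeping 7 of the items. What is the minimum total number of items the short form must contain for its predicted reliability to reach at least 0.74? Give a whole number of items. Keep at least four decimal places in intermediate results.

17

First, r for the 7-item form: n = 7/28 = 0.2500, so r_7 = 0.2500·0.829/(1 + (0.2500 − 1)·0.829) = 0.5479
Length factor from the short form to reach 0.74: n' = 0.74(1 − 0.5479) / [0.5479(1 − 0.74)] ≈ 2.3485
Items = 2.3485 × 7 ≈ 16.44 → 17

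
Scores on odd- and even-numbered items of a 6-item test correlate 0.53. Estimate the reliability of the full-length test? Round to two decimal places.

Each half is half the length of the full test, so the full test is n = 2 times a half.
r_full = 2r_hh / (1 + r_hh) = 2 × 0.53 / (1 + 0.53)
r_full = 1.0600 / 1.5300 ≈ 0.6928

0.69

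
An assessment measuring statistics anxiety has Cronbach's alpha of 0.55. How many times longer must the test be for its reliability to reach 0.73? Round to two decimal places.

2.21

Rearranging the Spearman-Brown formula for n,
n = r*(1 − r) / [ r (1 − r*) ]
n = 0.73 × (1 − 0.55) / [ 0.55 × (1 − 0.73) ]
n = 0.3285 / 0.1485 ≈ 2.2121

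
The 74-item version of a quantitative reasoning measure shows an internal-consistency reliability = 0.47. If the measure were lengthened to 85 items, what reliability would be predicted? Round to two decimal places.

0.50

n = 85/74 = 1.1486
Spearman-Brown: r_new = n·r / (1 + (n − 1)·r)
r_new = 1.1486·0.47 / [1 + (1.1486 − 1)·0.47]
     = 0.5398 / 1.0698 = 0.5046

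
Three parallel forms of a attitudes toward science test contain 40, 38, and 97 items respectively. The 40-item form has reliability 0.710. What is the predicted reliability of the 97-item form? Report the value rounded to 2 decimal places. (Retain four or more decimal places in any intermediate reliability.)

The 38-item form is not needed; work directly from the 40-item form with n = 97/40 = 2.4250.
r_{97} = n·r / (1 + (n − 1)·r) = 1.7217 / 2.0118 ≈ 0.8558

0.86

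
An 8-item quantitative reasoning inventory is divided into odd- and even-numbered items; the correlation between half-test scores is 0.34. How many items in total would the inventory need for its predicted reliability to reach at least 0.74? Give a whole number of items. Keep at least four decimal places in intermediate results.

Corrected full-test reliability: r_full = 2 × 0.34 / (1 + 0.34) ≈ 0.5075
Solve Spearman-Brown for n: n = 0.74(1 − 0.5075) / [0.5075(1 − 0.74)] = 2.7620
Required items = 2.7620 × 8 = 22.10, so 23 items.

23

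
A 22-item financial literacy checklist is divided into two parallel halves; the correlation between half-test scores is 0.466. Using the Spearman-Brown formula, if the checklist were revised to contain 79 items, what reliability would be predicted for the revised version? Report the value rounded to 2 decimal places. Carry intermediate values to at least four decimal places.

Spearman-Brown correction (n = 2): r_full = 2·0.466/(1 + 0.466) = 0.6357
Then adjust to 79 items: n = 79/22 = 3.5909
r_new = n·r_full / (1 + (n − 1)·r_full) = 2.2827 / 2.6470 ≈ 0.8624

0.86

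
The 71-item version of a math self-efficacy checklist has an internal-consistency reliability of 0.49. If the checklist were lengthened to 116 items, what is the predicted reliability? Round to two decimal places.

0.61

The new length is 116/71 = 1.6338 times the old.
By Spearman-Brown, r_new = n r / (1 + (n − 1) r).
r_new = 1.6338·0.49 / [1 + (1.6338 − 1)·0.49]
r_new = 0.8006 / 1.3106 ≈ 0.6109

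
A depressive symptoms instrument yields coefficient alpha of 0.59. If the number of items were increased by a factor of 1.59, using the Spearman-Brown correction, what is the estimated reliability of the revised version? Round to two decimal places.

0.70

r_new = (1.59 × 0.59) / (1 + (1.59 − 1) × 0.59)
     = 0.9381 / 1.3481 = 0.6959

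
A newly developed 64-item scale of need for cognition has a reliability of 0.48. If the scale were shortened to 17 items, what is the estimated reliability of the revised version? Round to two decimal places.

0.20

n = 17/64 = 0.2656
r_new = (0.2656 × 0.48) / (1 + (0.2656 − 1) × 0.48)
     = 0.1275 / 0.6475 = 0.1969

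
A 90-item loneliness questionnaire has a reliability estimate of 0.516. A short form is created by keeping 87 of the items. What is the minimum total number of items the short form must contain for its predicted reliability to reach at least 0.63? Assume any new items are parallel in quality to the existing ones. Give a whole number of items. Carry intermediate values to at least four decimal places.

144

Short-form reliability: n = 87/90 = 0.9667; r_87 = n·r/(1+(n−1)r) ≈ 0.5075
Length factor from the short form to reach 0.63: n' = 0.63(1 − 0.5075) / [0.5075(1 − 0.63)] ≈ 1.6524
Total items = 1.6524 × 87 = 143.76, rounded up to 144.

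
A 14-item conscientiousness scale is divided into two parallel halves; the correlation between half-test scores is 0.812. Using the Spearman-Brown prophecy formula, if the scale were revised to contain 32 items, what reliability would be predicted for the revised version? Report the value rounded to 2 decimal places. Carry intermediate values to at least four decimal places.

0.95

Full-test reliability from the split-half r: r_full = 2(0.812)/(1 + 0.812) = 0.8962
Then adjust to 32 items: n = 32/14 = 2.2857
r_new = n·r_full / (1 + (n − 1)·r_full) = 2.0484 / 2.1522 ≈ 0.9518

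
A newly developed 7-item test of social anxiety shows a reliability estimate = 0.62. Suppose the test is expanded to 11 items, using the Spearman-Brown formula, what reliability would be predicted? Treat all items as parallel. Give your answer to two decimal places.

0.72

The new length is 11/7 = 1.5714 times the old.
r_new = 1.5714·0.62 / [1 + (1.5714 − 1)·0.62]
     = 0.9743 / 1.3543 = 0.7194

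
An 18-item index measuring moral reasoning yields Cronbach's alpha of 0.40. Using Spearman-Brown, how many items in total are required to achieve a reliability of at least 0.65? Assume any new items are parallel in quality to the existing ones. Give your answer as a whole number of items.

51

Invert Spearman-Brown to solve for n:
n = r*(1 − r) / [ r (1 − r*) ]
n = 0.65(1 − 0.40) / [0.40(1 − 0.65)]
  = 0.3900 / 0.1400 = 2.7857
2.7857 × 18 = 50.14 → 51 items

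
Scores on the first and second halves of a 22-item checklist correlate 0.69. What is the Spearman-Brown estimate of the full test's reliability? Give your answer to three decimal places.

0.817

Each half is half the length of the full test, so the full test is n = 2 times a half.
r_full = 2(0.69) / (1 + 0.69)
       = 1.3800 / 1.6900 = 0.8166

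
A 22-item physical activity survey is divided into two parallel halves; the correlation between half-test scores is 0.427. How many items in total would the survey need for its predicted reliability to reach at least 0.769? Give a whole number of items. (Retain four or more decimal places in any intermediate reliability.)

r_full = 2(0.427)/(1 + 0.427) = 0.5985
n = r_tgt(1 − r_full) / [r_full(1 − r_tgt)] = 0.769 × 0.4015 / (0.5985 × 0.231) ≈ 2.2332
Required items = 2.2332 × 22 = 49.13, so 50 items.

50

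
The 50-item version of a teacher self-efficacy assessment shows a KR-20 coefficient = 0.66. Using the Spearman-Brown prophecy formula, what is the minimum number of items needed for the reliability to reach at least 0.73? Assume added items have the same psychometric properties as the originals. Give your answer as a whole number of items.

Invert Spearman-Brown to solve for n:
n = r*(1 − r) / [ r (1 − r*) ]
n = [0.73 × 0.34] / [0.66 × 0.27]
n = 0.2482 / 0.1782 ≈ 1.3928
1.3928 × 50 = 69.64 → 70 items

70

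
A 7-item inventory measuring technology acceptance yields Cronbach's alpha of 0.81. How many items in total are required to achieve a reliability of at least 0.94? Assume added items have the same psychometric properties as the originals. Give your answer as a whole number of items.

26

n = 0.94(1 − 0.81) / [0.81(1 − 0.94)]
n = 0.1786 / 0.0486 ≈ 3.6749
3.6749 × 7 = 25.72 → 26 items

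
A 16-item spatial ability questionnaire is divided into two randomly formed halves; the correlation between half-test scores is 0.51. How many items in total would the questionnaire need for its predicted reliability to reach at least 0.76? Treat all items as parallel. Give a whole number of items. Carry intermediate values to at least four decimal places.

r_full = 2(0.51)/(1 + 0.51) = 0.6755
n = r_tgt(1 − r_full) / [r_full(1 − r_tgt)] = 0.76 × 0.3245 / (0.6755 × 0.24) ≈ 1.5212
Items = 1.5212 × 16 ≈ 24.34 → 25

25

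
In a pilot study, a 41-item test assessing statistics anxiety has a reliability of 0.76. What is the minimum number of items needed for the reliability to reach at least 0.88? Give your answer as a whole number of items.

95

n = 0.88(1 − 0.76) / [0.76(1 − 0.88)]
n = 0.2112 / 0.0912 ≈ 2.3158
2.3158 × 41 = 94.95 → 95 items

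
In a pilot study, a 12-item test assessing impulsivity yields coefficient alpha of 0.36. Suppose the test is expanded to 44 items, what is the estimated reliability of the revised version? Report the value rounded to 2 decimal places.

0.67

Length ratio n = 44/12 = 3.6667
r_new = 3.6667·0.36 / [1 + (3.6667 − 1)·0.36]
     = 1.3200 / 1.9600 = 0.6735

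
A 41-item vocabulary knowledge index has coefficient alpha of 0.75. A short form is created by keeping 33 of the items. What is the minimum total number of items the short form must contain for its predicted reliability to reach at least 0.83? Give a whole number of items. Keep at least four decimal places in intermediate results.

67

First, r for the 33-item form: n = 33/41 = 0.8049, so r_33 = 0.8049·0.75/(1 + (0.8049 − 1)·0.75) = 0.7071
Length factor from the short form to reach 0.83: n' = 0.83(1 − 0.7071) / [0.7071(1 − 0.83)] ≈ 2.0224
Items = 2.0224 × 33 ≈ 66.74 → 67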